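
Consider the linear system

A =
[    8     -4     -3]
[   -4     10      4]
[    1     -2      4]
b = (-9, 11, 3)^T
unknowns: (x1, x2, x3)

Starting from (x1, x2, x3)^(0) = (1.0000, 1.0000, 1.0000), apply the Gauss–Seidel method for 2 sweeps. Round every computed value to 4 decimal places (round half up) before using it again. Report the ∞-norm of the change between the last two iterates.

0.1578

Iteration 1:
  x1 = (-9 - (-4)·1.0000 - (-3)·1.0000) / (8) = -0.2500
  x2 = (11 - (-4)·-0.2500 - (4)·1.0000) / (10) = 0.6000
  x3 = (3 - (1)·-0.2500 - (-2)·0.6000) / (4) = 1.1125
Iteration 2:
  x1 = (-9 - (-4)·0.6000 - (-3)·1.1125) / (8) = -0.4078
  x2 = (11 - (-4)·-0.4078 - (4)·1.1125) / (10) = 0.4919
  x3 = (3 - (1)·-0.4078 - (-2)·0.4919) / (4) = 1.0979
Change: (-0.1578, -0.1081, -0.0146) → max |·| = 0.1578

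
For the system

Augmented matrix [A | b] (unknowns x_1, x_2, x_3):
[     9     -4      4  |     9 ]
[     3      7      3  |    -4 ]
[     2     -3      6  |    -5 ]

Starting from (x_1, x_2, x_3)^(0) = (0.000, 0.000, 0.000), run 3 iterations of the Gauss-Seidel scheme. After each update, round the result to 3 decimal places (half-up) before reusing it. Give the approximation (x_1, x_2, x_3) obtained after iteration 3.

Iteration 1:
  x_1 = (9 - (-4)·0.000 - (4)·0.000) / (9) = 1.000
  x_2 = (-4 - (3)·1.000 - (3)·0.000) / (7) = -1.000
  x_3 = (-5 - (2)·1.000 - (-3)·-1.000) / (6) = -1.667
Iteration 2:
  x_1 = (9 - (-4)·-1.000 - (4)·-1.667) / (9) = 1.296
  x_2 = (-4 - (3)·1.296 - (3)·-1.667) / (7) = -0.412
  x_3 = (-5 - (2)·1.296 - (-3)·-0.412) / (6) = -1.471
Iteration 3:
  x_1 = (9 - (-4)·-0.412 - (4)·-1.471) / (9) = 1.471
  x_2 = (-4 - (3)·1.471 - (3)·-1.471) / (7) = -0.571
  x_3 = (-5 - (2)·1.471 - (-3)·-0.571) / (6) = -1.609

(1.471, -0.571, -1.609)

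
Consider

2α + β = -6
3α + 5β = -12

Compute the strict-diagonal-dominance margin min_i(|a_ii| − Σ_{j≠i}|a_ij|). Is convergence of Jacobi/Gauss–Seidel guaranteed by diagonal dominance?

1

row 1: |2| − (1) = 1
row 2: |5| − (3) = 2
minimum over rows = 1 → strictly diagonally dominant (convergence guaranteed)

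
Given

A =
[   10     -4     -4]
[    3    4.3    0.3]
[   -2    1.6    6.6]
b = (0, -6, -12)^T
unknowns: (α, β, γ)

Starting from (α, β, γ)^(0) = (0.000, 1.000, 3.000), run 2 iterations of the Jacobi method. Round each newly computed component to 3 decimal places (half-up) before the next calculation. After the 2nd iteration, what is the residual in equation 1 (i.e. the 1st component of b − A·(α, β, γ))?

Iteration 1:
  α = (0 - (-4)·1.000 - (-4)·3.000) / (10) = 1.600
  β = (-6 - (3)·0.000 - (0.3)·3.000) / (4.3) = -1.605
  γ = (-12 - (-2)·0.000 - (1.6)·1.000) / (6.6) = -2.061
Iteration 2:
  α = (0 - (-4)·-1.605 - (-4)·-2.061) / (10) = -1.466
  β = (-6 - (3)·1.600 - (0.3)·-2.061) / (4.3) = -2.368
  γ = (-12 - (-2)·1.600 - (1.6)·-1.605) / (6.6) = -0.944
Residual b − A·x = (1.412, 8.864, -4.913)

1.412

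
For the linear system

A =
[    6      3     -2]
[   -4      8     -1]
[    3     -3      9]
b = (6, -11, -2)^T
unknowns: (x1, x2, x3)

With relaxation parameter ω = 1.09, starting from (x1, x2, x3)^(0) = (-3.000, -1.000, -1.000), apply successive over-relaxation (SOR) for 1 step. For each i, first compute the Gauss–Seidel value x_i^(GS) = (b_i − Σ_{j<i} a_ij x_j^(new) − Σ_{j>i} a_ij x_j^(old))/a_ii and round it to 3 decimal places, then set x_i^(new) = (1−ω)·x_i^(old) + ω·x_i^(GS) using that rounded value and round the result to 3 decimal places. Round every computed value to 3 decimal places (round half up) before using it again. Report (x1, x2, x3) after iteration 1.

Iteration 1:
  x1: GS value = (6 - (3)·-1.000 - (-2)·-1.000) / (6) = 1.167;  x1 ← (1−ω)·-3.000 + ω·1.167 = 1.542
  x2: GS value = (-11 - (-4)·1.542 - (-1)·-1.000) / (8) = -0.729;  x2 ← (1−ω)·-1.000 + ω·-0.729 = -0.705
  x3: GS value = (-2 - (3)·1.542 - (-3)·-0.705) / (9) = -0.971;  x3 ← (1−ω)·-1.000 + ω·-0.971 = -0.968

(1.542, -0.705, -0.968)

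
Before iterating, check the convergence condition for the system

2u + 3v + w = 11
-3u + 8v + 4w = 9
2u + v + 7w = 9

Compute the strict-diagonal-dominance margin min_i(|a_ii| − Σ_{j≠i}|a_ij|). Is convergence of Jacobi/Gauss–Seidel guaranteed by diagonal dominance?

row 1: |2| − (3+1) = -2
row 2: |8| − (3+4) = 1
row 3: |7| − (2+1) = 4
minimum over rows = -2 → not strictly diagonally dominant

-2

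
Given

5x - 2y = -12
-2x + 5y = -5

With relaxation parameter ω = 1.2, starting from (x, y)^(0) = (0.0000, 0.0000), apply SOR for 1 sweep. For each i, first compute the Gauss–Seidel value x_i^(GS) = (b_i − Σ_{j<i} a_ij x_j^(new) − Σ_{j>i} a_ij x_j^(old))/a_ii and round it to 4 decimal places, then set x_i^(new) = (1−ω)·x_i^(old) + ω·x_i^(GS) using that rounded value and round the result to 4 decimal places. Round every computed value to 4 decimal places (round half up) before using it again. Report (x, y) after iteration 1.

(-2.8800, -2.5824)

Iteration 1:
  x: GS value = (-12 - (-2)·0.0000) / (5) = -2.4000;  x ← (1−ω)·0.0000 + ω·-2.4000 = -2.8800
  y: GS value = (-5 - (-2)·-2.8800) / (5) = -2.1520;  y ← (1−ω)·0.0000 + ω·-2.1520 = -2.5824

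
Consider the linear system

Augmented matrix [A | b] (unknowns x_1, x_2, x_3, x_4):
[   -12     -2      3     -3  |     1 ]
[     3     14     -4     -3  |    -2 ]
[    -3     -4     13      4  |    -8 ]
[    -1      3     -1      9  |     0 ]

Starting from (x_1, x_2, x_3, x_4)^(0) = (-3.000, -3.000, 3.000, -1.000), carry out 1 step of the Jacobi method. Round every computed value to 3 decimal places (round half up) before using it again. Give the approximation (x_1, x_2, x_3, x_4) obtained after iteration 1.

Iteration 1:
  x_1 = (1 - (-2)·-3.000 - (3)·3.000 - (-3)·-1.000) / (-12) = 1.417
  x_2 = (-2 - (3)·-3.000 - (-4)·3.000 - (-3)·-1.000) / (14) = 1.143
  x_3 = (-8 - (-3)·-3.000 - (-4)·-3.000 - (4)·-1.000) / (13) = -1.923
  x_4 = (0 - (-1)·-3.000 - (3)·-3.000 - (-1)·3.000) / (9) = 1.000

(1.417, 1.143, -1.923, 1.000)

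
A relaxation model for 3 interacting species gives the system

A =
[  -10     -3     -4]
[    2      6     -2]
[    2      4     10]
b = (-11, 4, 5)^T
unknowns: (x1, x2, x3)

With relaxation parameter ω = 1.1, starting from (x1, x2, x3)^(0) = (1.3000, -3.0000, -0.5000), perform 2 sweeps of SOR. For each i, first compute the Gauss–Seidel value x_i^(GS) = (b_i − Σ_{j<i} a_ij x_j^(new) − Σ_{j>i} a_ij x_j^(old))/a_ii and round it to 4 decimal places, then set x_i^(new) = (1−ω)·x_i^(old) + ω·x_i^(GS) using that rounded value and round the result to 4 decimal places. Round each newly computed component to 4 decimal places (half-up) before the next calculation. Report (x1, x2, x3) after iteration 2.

(0.9372, 0.4222, 0.1489)

Iteration 1:
  x1: GS value = (-11 - (-3)·-3.0000 - (-4)·-0.5000) / (-10) = 2.2000;  x1 ← (1−ω)·1.3000 + ω·2.2000 = 2.2900
  x2: GS value = (4 - (2)·2.2900 - (-2)·-0.5000) / (6) = -0.2633;  x2 ← (1−ω)·-3.0000 + ω·-0.2633 = 0.0104
  x3: GS value = (5 - (2)·2.2900 - (4)·0.0104) / (10) = 0.0378;  x3 ← (1−ω)·-0.5000 + ω·0.0378 = 0.0916
Iteration 2:
  x1: GS value = (-11 - (-3)·0.0104 - (-4)·0.0916) / (-10) = 1.0602;  x1 ← (1−ω)·2.2900 + ω·1.0602 = 0.9372
  x2: GS value = (4 - (2)·0.9372 - (-2)·0.0916) / (6) = 0.3848;  x2 ← (1−ω)·0.0104 + ω·0.3848 = 0.4222
  x3: GS value = (5 - (2)·0.9372 - (4)·0.4222) / (10) = 0.1437;  x3 ← (1−ω)·0.0916 + ω·0.1437 = 0.1489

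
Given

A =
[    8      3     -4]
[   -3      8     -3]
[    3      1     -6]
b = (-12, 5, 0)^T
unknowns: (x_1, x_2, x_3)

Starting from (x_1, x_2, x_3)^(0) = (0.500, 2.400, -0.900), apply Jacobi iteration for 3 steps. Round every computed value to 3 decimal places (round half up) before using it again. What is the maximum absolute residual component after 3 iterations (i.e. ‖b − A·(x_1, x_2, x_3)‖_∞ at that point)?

Iteration 1:
  x_1 = (-12 - (3)·2.400 - (-4)·-0.900) / (8) = -2.850
  x_2 = (5 - (-3)·0.500 - (-3)·-0.900) / (8) = 0.475
  x_3 = (0 - (3)·0.500 - (1)·2.400) / (-6) = 0.650
Iteration 2:
  x_1 = (-12 - (3)·0.475 - (-4)·0.650) / (8) = -1.353
  x_2 = (5 - (-3)·-2.850 - (-3)·0.650) / (8) = -0.200
  x_3 = (0 - (3)·-2.850 - (1)·0.475) / (-6) = -1.346
Iteration 3:
  x_1 = (-12 - (3)·-0.200 - (-4)·-1.346) / (8) = -2.098
  x_2 = (5 - (-3)·-1.353 - (-3)·-1.346) / (8) = -0.387
  x_3 = (0 - (3)·-1.353 - (1)·-0.200) / (-6) = -0.710
Residual b − A·x = (3.105, -0.328, 2.421); ∞-norm = 3.105

3.105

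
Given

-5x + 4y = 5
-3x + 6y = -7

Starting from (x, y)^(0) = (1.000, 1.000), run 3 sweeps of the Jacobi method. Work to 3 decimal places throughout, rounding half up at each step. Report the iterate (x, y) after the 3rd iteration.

Iteration 1:
  x = (5 - (4)·1.000) / (-5) = -0.200
  y = (-7 - (-3)·1.000) / (6) = -0.667
Iteration 2:
  x = (5 - (4)·-0.667) / (-5) = -1.534
  y = (-7 - (-3)·-0.200) / (6) = -1.267
Iteration 3:
  x = (5 - (4)·-1.267) / (-5) = -2.014
  y = (-7 - (-3)·-1.534) / (6) = -1.934

(-2.014, -1.934)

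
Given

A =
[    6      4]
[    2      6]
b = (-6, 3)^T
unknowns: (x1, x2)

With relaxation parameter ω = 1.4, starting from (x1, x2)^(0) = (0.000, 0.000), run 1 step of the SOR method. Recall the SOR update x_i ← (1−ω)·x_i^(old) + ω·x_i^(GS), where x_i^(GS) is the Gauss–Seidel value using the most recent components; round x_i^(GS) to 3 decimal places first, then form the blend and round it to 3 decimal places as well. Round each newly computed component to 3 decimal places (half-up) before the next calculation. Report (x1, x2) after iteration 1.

(-1.400, 1.354)

Iteration 1:
  x1: GS value = (-6 - (4)·0.000) / (6) = -1.000;  x1 ← (1−ω)·0.000 + ω·-1.000 = -1.400
  x2: GS value = (3 - (2)·-1.400) / (6) = 0.967;  x2 ← (1−ω)·0.000 + ω·0.967 = 1.354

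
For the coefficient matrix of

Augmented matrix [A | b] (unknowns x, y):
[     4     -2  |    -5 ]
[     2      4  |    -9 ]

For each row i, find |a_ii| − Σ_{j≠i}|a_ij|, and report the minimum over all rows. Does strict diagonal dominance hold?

2

row 1: |4| − (2) = 2
row 2: |4| − (2) = 2
minimum over rows = 2 → strictly diagonally dominant (convergence guaranteed)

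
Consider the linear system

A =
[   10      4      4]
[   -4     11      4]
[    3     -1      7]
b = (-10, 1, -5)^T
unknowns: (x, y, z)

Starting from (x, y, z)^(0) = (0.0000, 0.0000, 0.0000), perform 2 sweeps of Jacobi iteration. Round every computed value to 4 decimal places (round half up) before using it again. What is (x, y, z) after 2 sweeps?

(-0.7506, -0.0130, -0.2727)

Iteration 1:
  x = (-10 - (4)·0.0000 - (4)·0.0000) / (10) = -1.0000
  y = (1 - (-4)·0.0000 - (4)·0.0000) / (11) = 0.0909
  z = (-5 - (3)·0.0000 - (-1)·0.0000) / (7) = -0.7143
Iteration 2:
  x = (-10 - (4)·0.0909 - (4)·-0.7143) / (10) = -0.7506
  y = (1 - (-4)·-1.0000 - (4)·-0.7143) / (11) = -0.0130
  z = (-5 - (3)·-1.0000 - (-1)·0.0909) / (7) = -0.2727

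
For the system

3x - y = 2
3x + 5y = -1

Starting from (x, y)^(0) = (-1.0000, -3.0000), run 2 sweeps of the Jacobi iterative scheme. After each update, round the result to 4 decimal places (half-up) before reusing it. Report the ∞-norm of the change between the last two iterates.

Iteration 1:
  x = (2 - (-1)·-3.0000) / (3) = -0.3333
  y = (-1 - (3)·-1.0000) / (5) = 0.4000
Iteration 2:
  x = (2 - (-1)·0.4000) / (3) = 0.8000
  y = (-1 - (3)·-0.3333) / (5) = 0.0000
Change: (1.1333, -0.4000) → max |·| = 1.1333

1.1333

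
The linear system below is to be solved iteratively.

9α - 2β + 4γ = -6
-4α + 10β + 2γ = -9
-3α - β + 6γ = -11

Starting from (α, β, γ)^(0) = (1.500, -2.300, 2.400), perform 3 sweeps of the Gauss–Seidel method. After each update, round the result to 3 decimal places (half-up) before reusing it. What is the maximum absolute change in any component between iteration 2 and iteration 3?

Iteration 1:
  α = (-6 - (-2)·-2.300 - (4)·2.400) / (9) = -2.244
  β = (-9 - (-4)·-2.244 - (2)·2.400) / (10) = -2.278
  γ = (-11 - (-3)·-2.244 - (-1)·-2.278) / (6) = -3.335
Iteration 2:
  α = (-6 - (-2)·-2.278 - (4)·-3.335) / (9) = 0.309
  β = (-9 - (-4)·0.309 - (2)·-3.335) / (10) = -0.109
  γ = (-11 - (-3)·0.309 - (-1)·-0.109) / (6) = -1.697
Iteration 3:
  α = (-6 - (-2)·-0.109 - (4)·-1.697) / (9) = 0.063
  β = (-9 - (-4)·0.063 - (2)·-1.697) / (10) = -0.535
  γ = (-11 - (-3)·0.063 - (-1)·-0.535) / (6) = -1.891
Change: (-0.246, -0.426, -0.194) → max |·| = 0.426

0.426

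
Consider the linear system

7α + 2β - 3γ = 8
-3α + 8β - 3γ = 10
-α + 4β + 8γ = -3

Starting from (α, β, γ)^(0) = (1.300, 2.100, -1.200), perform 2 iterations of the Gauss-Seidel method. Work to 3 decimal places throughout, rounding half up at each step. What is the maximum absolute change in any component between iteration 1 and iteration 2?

0.549

Iteration 1:
  α = (8 - (2)·2.100 - (-3)·-1.200) / (7) = 0.029
  β = (10 - (-3)·0.029 - (-3)·-1.200) / (8) = 0.811
  γ = (-3 - (-1)·0.029 - (4)·0.811) / (8) = -0.777
Iteration 2:
  α = (8 - (2)·0.811 - (-3)·-0.777) / (7) = 0.578
  β = (10 - (-3)·0.578 - (-3)·-0.777) / (8) = 1.175
  γ = (-3 - (-1)·0.578 - (4)·1.175) / (8) = -0.890
Change: (0.549, 0.364, -0.113) → max |·| = 0.549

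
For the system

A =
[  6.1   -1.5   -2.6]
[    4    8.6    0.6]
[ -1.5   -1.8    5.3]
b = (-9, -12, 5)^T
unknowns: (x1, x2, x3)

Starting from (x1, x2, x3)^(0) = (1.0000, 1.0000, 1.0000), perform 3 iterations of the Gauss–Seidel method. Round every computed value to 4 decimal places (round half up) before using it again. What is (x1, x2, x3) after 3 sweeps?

Iteration 1:
  x1 = (-9 - (-1.5)·1.0000 - (-2.6)·1.0000) / (6.1) = -0.8033
  x2 = (-12 - (4)·-0.8033 - (0.6)·1.0000) / (8.6) = -1.0915
  x3 = (5 - (-1.5)·-0.8033 - (-1.8)·-1.0915) / (5.3) = 0.3453
Iteration 2:
  x1 = (-9 - (-1.5)·-1.0915 - (-2.6)·0.3453) / (6.1) = -1.5966
  x2 = (-12 - (4)·-1.5966 - (0.6)·0.3453) / (8.6) = -0.6768
  x3 = (5 - (-1.5)·-1.5966 - (-1.8)·-0.6768) / (5.3) = 0.2617
Iteration 3:
  x1 = (-9 - (-1.5)·-0.6768 - (-2.6)·0.2617) / (6.1) = -1.5303
  x2 = (-12 - (4)·-1.5303 - (0.6)·0.2617) / (8.6) = -0.7018
  x3 = (5 - (-1.5)·-1.5303 - (-1.8)·-0.7018) / (5.3) = 0.2719

(-1.5303, -0.7018, 0.2719)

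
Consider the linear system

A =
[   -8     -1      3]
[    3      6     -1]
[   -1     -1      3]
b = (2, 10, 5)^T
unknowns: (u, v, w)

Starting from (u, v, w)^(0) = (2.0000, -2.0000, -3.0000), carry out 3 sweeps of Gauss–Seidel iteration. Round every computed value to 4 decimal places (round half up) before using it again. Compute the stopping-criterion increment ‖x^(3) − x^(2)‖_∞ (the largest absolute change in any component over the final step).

Iteration 1:
  u = (2 - (-1)·-2.0000 - (3)·-3.0000) / (-8) = -1.1250
  v = (10 - (3)·-1.1250 - (-1)·-3.0000) / (6) = 1.7292
  w = (5 - (-1)·-1.1250 - (-1)·1.7292) / (3) = 1.8681
Iteration 2:
  u = (2 - (-1)·1.7292 - (3)·1.8681) / (-8) = 0.2344
  v = (10 - (3)·0.2344 - (-1)·1.8681) / (6) = 1.8608
  w = (5 - (-1)·0.2344 - (-1)·1.8608) / (3) = 2.3651
Iteration 3:
  u = (2 - (-1)·1.8608 - (3)·2.3651) / (-8) = 0.4043
  v = (10 - (3)·0.4043 - (-1)·2.3651) / (6) = 1.8587
  w = (5 - (-1)·0.4043 - (-1)·1.8587) / (3) = 2.4210
Change: (0.1699, -0.0021, 0.0559) → max |·| = 0.1699

0.1699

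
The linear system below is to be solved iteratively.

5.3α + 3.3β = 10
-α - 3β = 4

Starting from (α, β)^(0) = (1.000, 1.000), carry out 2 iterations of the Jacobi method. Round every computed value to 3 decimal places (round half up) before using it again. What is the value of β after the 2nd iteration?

-1.755

Iteration 1:
  α = (10 - (3.3)·1.000) / (5.3) = 1.264
  β = (4 - (-1)·1.000) / (-3) = -1.667
Iteration 2:
  α = (10 - (3.3)·-1.667) / (5.3) = 2.925
  β = (4 - (-1)·1.264) / (-3) = -1.755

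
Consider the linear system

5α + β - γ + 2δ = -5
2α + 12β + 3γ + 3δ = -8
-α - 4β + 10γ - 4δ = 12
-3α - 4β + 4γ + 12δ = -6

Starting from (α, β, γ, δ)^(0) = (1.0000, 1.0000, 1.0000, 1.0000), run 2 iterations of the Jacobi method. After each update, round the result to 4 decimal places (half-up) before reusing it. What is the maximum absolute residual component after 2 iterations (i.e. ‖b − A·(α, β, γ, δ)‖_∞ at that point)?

12.0029

Iteration 1:
  α = (-5 - (1)·1.0000 - (-1)·1.0000 - (2)·1.0000) / (5) = -1.4000
  β = (-8 - (2)·1.0000 - (3)·1.0000 - (3)·1.0000) / (12) = -1.3333
  γ = (12 - (-1)·1.0000 - (-4)·1.0000 - (-4)·1.0000) / (10) = 2.1000
  δ = (-6 - (-3)·1.0000 - (-4)·1.0000 - (4)·1.0000) / (12) = -0.2500
Iteration 2:
  α = (-5 - (1)·-1.3333 - (-1)·2.1000 - (2)·-0.2500) / (5) = -0.2133
  β = (-8 - (2)·-1.4000 - (3)·2.1000 - (3)·-0.2500) / (12) = -0.8958
  γ = (12 - (-1)·-1.4000 - (-4)·-1.3333 - (-4)·-0.2500) / (10) = 0.4267
  δ = (-6 - (-3)·-1.4000 - (-4)·-1.3333 - (4)·2.1000) / (12) = -1.9944
Residual b − A·x = (1.3778, 7.8793, -4.0411, 12.0029); ∞-norm = 12.0029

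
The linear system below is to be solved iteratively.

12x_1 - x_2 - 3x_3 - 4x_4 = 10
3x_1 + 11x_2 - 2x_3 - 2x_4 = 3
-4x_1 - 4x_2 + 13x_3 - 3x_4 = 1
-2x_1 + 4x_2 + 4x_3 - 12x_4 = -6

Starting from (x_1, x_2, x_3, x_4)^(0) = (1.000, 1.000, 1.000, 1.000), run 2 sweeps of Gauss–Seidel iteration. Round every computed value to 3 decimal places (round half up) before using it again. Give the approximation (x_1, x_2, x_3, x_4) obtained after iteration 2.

(1.264, 0.191, 0.664, 0.574)

Iteration 1:
  x_1 = (10 - (-1)·1.000 - (-3)·1.000 - (-4)·1.000) / (12) = 1.500
  x_2 = (3 - (3)·1.500 - (-2)·1.000 - (-2)·1.000) / (11) = 0.227
  x_3 = (1 - (-4)·1.500 - (-4)·0.227 - (-3)·1.000) / (13) = 0.839
  x_4 = (-6 - (-2)·1.500 - (4)·0.227 - (4)·0.839) / (-12) = 0.605
Iteration 2:
  x_1 = (10 - (-1)·0.227 - (-3)·0.839 - (-4)·0.605) / (12) = 1.264
  x_2 = (3 - (3)·1.264 - (-2)·0.839 - (-2)·0.605) / (11) = 0.191
  x_3 = (1 - (-4)·1.264 - (-4)·0.191 - (-3)·0.605) / (13) = 0.664
  x_4 = (-6 - (-2)·1.264 - (4)·0.191 - (4)·0.664) / (-12) = 0.574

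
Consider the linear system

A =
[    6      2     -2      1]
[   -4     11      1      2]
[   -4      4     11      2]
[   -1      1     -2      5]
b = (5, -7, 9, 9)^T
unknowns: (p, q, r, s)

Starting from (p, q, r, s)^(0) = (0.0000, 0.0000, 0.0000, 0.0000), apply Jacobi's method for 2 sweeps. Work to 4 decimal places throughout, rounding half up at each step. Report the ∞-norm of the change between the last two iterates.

Iteration 1:
  p = (5 - (2)·0.0000 - (-2)·0.0000 - (1)·0.0000) / (6) = 0.8333
  q = (-7 - (-4)·0.0000 - (1)·0.0000 - (2)·0.0000) / (11) = -0.6364
  r = (9 - (-4)·0.0000 - (4)·0.0000 - (2)·0.0000) / (11) = 0.8182
  s = (9 - (-1)·0.0000 - (1)·0.0000 - (-2)·0.0000) / (5) = 1.8000
Iteration 2:
  p = (5 - (2)·-0.6364 - (-2)·0.8182 - (1)·1.8000) / (6) = 1.0182
  q = (-7 - (-4)·0.8333 - (1)·0.8182 - (2)·1.8000) / (11) = -0.7350
  r = (9 - (-4)·0.8333 - (4)·-0.6364 - (2)·1.8000) / (11) = 1.0253
  s = (9 - (-1)·0.8333 - (1)·-0.6364 - (-2)·0.8182) / (5) = 2.4212
Change: (0.1849, -0.0986, 0.2071, 0.6212) → max |·| = 0.6212

0.6212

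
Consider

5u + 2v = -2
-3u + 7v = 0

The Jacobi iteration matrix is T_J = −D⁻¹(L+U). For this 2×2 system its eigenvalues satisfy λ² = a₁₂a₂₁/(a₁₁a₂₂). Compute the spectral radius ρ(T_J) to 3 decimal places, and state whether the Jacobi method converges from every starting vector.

0.414

a₁₂a₂₁/(a₁₁a₂₂) = (2)·(-3) / ((5)·(7)) = -0.171429
ρ = √|-0.171429| = √0.171429 = 0.414
ρ < 1, so Jacobi converges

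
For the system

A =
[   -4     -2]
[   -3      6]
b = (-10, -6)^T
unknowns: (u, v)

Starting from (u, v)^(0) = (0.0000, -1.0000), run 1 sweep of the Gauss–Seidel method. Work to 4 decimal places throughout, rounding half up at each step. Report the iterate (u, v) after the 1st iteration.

(3.0000, 0.5000)

Iteration 1:
  u = (-10 - (-2)·-1.0000) / (-4) = 3.0000
  v = (-6 - (-3)·3.0000) / (6) = 0.5000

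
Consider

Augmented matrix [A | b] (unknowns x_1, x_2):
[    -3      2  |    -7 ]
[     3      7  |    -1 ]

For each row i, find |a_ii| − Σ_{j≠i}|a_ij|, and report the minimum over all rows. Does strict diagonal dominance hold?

1

row 1: |-3| − (2) = 1
row 2: |7| − (3) = 4
minimum over rows = 1 → strictly diagonally dominant (convergence guaranteed)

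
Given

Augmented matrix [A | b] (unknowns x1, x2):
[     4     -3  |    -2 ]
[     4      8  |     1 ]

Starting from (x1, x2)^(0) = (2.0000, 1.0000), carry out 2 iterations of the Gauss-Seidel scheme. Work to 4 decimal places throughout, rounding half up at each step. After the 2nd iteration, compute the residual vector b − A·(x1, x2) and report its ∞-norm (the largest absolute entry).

1.1250

Iteration 1:
  x1 = (-2 - (-3)·1.0000) / (4) = 0.2500
  x2 = (1 - (4)·0.2500) / (8) = 0.0000
Iteration 2:
  x1 = (-2 - (-3)·0.0000) / (4) = -0.5000
  x2 = (1 - (4)·-0.5000) / (8) = 0.3750
Residual b − A·x = (1.1250, 0.0000); ∞-norm = 1.1250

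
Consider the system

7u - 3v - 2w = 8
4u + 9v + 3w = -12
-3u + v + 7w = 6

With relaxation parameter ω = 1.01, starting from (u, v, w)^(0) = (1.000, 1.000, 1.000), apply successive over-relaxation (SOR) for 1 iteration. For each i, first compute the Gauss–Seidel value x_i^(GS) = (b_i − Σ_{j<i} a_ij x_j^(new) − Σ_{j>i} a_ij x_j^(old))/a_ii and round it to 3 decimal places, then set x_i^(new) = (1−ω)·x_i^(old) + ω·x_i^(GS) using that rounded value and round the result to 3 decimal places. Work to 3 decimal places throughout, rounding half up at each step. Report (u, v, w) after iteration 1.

(1.866, -2.531, 2.028)

Iteration 1:
  u: GS value = (8 - (-3)·1.000 - (-2)·1.000) / (7) = 1.857;  u ← (1−ω)·1.000 + ω·1.857 = 1.866
  v: GS value = (-12 - (4)·1.866 - (3)·1.000) / (9) = -2.496;  v ← (1−ω)·1.000 + ω·-2.496 = -2.531
  w: GS value = (6 - (-3)·1.866 - (1)·-2.531) / (7) = 2.018;  w ← (1−ω)·1.000 + ω·2.018 = 2.028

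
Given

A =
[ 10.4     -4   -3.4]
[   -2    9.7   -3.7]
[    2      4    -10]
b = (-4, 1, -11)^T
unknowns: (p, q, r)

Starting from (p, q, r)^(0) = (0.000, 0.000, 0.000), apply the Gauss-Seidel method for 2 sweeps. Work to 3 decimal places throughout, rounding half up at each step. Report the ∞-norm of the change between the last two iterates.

Iteration 1:
  p = (-4 - (-4)·0.000 - (-3.4)·0.000) / (10.4) = -0.385
  q = (1 - (-2)·-0.385 - (-3.7)·0.000) / (9.7) = 0.024
  r = (-11 - (2)·-0.385 - (4)·0.024) / (-10) = 1.033
Iteration 2:
  p = (-4 - (-4)·0.024 - (-3.4)·1.033) / (10.4) = -0.038
  q = (1 - (-2)·-0.038 - (-3.7)·1.033) / (9.7) = 0.489
  r = (-11 - (2)·-0.038 - (4)·0.489) / (-10) = 1.288
Change: (0.347, 0.465, 0.255) → max |·| = 0.465

0.465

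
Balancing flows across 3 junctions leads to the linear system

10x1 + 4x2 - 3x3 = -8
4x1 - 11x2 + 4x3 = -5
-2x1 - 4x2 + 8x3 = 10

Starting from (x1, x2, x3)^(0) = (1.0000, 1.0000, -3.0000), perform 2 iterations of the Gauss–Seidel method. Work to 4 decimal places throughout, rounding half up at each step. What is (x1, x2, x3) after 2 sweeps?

(-0.2325, 0.3791, 1.3814)

Iteration 1:
  x1 = (-8 - (4)·1.0000 - (-3)·-3.0000) / (10) = -2.1000
  x2 = (-5 - (4)·-2.1000 - (4)·-3.0000) / (-11) = -1.4000
  x3 = (10 - (-2)·-2.1000 - (-4)·-1.4000) / (8) = 0.0250
Iteration 2:
  x1 = (-8 - (4)·-1.4000 - (-3)·0.0250) / (10) = -0.2325
  x2 = (-5 - (4)·-0.2325 - (4)·0.0250) / (-11) = 0.3791
  x3 = (10 - (-2)·-0.2325 - (-4)·0.3791) / (8) = 1.3814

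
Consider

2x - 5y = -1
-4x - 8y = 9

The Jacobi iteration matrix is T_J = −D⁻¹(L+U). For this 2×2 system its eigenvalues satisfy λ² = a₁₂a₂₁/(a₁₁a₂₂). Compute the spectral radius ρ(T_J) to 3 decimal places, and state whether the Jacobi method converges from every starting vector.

1.118

a₁₂a₂₁/(a₁₁a₂₂) = (-5)·(-4) / ((2)·(-8)) = -1.250000
ρ = √|-1.250000| = √1.250000 = 1.118
ρ > 1, so Jacobi diverges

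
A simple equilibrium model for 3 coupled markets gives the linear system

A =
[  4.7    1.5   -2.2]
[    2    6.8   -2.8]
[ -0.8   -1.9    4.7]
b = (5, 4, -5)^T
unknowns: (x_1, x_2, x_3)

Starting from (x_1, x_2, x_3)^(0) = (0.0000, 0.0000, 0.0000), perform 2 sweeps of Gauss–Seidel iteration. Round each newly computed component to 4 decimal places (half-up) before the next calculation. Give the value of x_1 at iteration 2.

Iteration 1:
  x_1 = (5 - (1.5)·0.0000 - (-2.2)·0.0000) / (4.7) = 1.0638
  x_2 = (4 - (2)·1.0638 - (-2.8)·0.0000) / (6.8) = 0.2754
  x_3 = (-5 - (-0.8)·1.0638 - (-1.9)·0.2754) / (4.7) = -0.7714
Iteration 2:
  x_1 = (5 - (1.5)·0.2754 - (-2.2)·-0.7714) / (4.7) = 0.6149
  x_2 = (4 - (2)·0.6149 - (-2.8)·-0.7714) / (6.8) = 0.0897
  x_3 = (-5 - (-0.8)·0.6149 - (-1.9)·0.0897) / (4.7) = -0.9229

0.6149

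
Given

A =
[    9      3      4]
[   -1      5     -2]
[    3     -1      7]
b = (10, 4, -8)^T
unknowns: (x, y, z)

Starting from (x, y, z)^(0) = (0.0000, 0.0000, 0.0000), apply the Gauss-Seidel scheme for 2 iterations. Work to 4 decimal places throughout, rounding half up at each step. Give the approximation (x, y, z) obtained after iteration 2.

(1.4250, 0.4958, -1.6827)

Iteration 1:
  x = (10 - (3)·0.0000 - (4)·0.0000) / (9) = 1.1111
  y = (4 - (-1)·1.1111 - (-2)·0.0000) / (5) = 1.0222
  z = (-8 - (3)·1.1111 - (-1)·1.0222) / (7) = -1.4730
Iteration 2:
  x = (10 - (3)·1.0222 - (4)·-1.4730) / (9) = 1.4250
  y = (4 - (-1)·1.4250 - (-2)·-1.4730) / (5) = 0.4958
  z = (-8 - (3)·1.4250 - (-1)·0.4958) / (7) = -1.6827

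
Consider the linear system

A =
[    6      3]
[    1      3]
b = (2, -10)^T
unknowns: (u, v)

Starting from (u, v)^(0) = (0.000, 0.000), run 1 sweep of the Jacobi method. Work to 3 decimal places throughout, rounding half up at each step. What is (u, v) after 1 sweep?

Iteration 1:
  u = (2 - (3)·0.000) / (6) = 0.333
  v = (-10 - (1)·0.000) / (3) = -3.333

(0.333, -3.333)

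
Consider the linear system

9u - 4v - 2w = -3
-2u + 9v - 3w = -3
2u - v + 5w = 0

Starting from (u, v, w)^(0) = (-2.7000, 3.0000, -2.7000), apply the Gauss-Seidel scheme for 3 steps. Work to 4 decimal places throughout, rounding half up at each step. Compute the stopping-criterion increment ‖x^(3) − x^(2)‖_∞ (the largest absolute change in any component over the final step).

0.3504

Iteration 1:
  u = (-3 - (-4)·3.0000 - (-2)·-2.7000) / (9) = 0.4000
  v = (-3 - (-2)·0.4000 - (-3)·-2.7000) / (9) = -1.1444
  w = (0 - (2)·0.4000 - (-1)·-1.1444) / (5) = -0.3889
Iteration 2:
  u = (-3 - (-4)·-1.1444 - (-2)·-0.3889) / (9) = -0.9284
  v = (-3 - (-2)·-0.9284 - (-3)·-0.3889) / (9) = -0.6693
  w = (0 - (2)·-0.9284 - (-1)·-0.6693) / (5) = 0.2375
Iteration 3:
  u = (-3 - (-4)·-0.6693 - (-2)·0.2375) / (9) = -0.5780
  v = (-3 - (-2)·-0.5780 - (-3)·0.2375) / (9) = -0.3826
  w = (0 - (2)·-0.5780 - (-1)·-0.3826) / (5) = 0.1547
Change: (0.3504, 0.2867, -0.0828) → max |·| = 0.3504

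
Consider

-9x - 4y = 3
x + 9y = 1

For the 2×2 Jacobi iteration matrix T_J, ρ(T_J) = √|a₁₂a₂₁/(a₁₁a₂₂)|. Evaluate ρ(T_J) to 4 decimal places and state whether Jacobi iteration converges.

a₁₂a₂₁/(a₁₁a₂₂) = (-4)·(1) / ((-9)·(9)) = 0.049383
ρ = √|0.049383| = √0.049383 = 0.2222
ρ < 1, so Jacobi converges

0.2222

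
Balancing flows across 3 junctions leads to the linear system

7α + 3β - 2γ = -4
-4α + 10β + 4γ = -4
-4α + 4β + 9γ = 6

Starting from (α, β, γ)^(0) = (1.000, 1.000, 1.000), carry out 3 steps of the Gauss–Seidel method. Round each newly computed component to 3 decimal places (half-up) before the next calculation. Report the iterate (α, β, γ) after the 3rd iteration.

(0.014, -0.806, 1.031)

Iteration 1:
  α = (-4 - (3)·1.000 - (-2)·1.000) / (7) = -0.714
  β = (-4 - (-4)·-0.714 - (4)·1.000) / (10) = -1.086
  γ = (6 - (-4)·-0.714 - (4)·-1.086) / (9) = 0.832
Iteration 2:
  α = (-4 - (3)·-1.086 - (-2)·0.832) / (7) = 0.132
  β = (-4 - (-4)·0.132 - (4)·0.832) / (10) = -0.680
  γ = (6 - (-4)·0.132 - (4)·-0.680) / (9) = 1.028
Iteration 3:
  α = (-4 - (3)·-0.680 - (-2)·1.028) / (7) = 0.014
  β = (-4 - (-4)·0.014 - (4)·1.028) / (10) = -0.806
  γ = (6 - (-4)·0.014 - (4)·-0.806) / (9) = 1.031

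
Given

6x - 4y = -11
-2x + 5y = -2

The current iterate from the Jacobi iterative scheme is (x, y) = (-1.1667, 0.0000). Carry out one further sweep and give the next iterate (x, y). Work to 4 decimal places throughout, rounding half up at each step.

(-1.8333, -0.8667)

One sweep:
  x = (-11 - (-4)·0.0000) / (6) = -1.8333
  y = (-2 - (-2)·-1.1667) / (5) = -0.8667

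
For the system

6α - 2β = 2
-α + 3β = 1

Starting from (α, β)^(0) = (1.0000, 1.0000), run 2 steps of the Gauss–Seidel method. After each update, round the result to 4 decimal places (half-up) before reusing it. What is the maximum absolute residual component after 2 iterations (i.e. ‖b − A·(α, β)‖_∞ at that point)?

0.0986

Iteration 1:
  α = (2 - (-2)·1.0000) / (6) = 0.6667
  β = (1 - (-1)·0.6667) / (3) = 0.5556
Iteration 2:
  α = (2 - (-2)·0.5556) / (6) = 0.5185
  β = (1 - (-1)·0.5185) / (3) = 0.5062
Residual b − A·x = (-0.0986, -0.0001); ∞-norm = 0.0986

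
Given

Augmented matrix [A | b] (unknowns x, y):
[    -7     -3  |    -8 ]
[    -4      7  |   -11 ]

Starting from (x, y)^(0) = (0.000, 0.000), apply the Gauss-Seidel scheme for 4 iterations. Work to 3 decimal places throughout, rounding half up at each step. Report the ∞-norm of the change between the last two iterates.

0.024

Iteration 1:
  x = (-8 - (-3)·0.000) / (-7) = 1.143
  y = (-11 - (-4)·1.143) / (7) = -0.918
Iteration 2:
  x = (-8 - (-3)·-0.918) / (-7) = 1.536
  y = (-11 - (-4)·1.536) / (7) = -0.694
Iteration 3:
  x = (-8 - (-3)·-0.694) / (-7) = 1.440
  y = (-11 - (-4)·1.440) / (7) = -0.749
Iteration 4:
  x = (-8 - (-3)·-0.749) / (-7) = 1.464
  y = (-11 - (-4)·1.464) / (7) = -0.735
Change: (0.024, 0.014) → max |·| = 0.024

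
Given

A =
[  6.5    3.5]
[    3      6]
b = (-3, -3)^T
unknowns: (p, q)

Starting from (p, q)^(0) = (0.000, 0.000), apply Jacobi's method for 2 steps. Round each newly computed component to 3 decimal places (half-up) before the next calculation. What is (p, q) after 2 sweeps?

Iteration 1:
  p = (-3 - (3.5)·0.000) / (6.5) = -0.462
  q = (-3 - (3)·0.000) / (6) = -0.500
Iteration 2:
  p = (-3 - (3.5)·-0.500) / (6.5) = -0.192
  q = (-3 - (3)·-0.462) / (6) = -0.269

(-0.192, -0.269)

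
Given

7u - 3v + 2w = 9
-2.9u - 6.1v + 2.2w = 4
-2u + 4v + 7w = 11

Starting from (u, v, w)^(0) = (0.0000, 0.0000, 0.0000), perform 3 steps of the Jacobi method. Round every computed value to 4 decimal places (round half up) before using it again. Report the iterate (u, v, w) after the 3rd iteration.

(0.3246, -0.0855, 2.1303)

Iteration 1:
  u = (9 - (-3)·0.0000 - (2)·0.0000) / (7) = 1.2857
  v = (4 - (-2.9)·0.0000 - (2.2)·0.0000) / (-6.1) = -0.6557
  w = (11 - (-2)·0.0000 - (4)·0.0000) / (7) = 1.5714
Iteration 2:
  u = (9 - (-3)·-0.6557 - (2)·1.5714) / (7) = 0.5557
  v = (4 - (-2.9)·1.2857 - (2.2)·1.5714) / (-6.1) = -0.7002
  w = (11 - (-2)·1.2857 - (4)·-0.6557) / (7) = 2.3135
Iteration 3:
  u = (9 - (-3)·-0.7002 - (2)·2.3135) / (7) = 0.3246
  v = (4 - (-2.9)·0.5557 - (2.2)·2.3135) / (-6.1) = -0.0855
  w = (11 - (-2)·0.5557 - (4)·-0.7002) / (7) = 2.1303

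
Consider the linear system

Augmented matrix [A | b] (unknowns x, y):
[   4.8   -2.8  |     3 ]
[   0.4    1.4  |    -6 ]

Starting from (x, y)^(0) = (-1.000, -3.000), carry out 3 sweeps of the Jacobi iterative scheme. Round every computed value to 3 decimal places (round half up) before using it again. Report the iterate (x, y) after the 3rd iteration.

(-1.687, -3.798)

Iteration 1:
  x = (3 - (-2.8)·-3.000) / (4.8) = -1.125
  y = (-6 - (0.4)·-1.000) / (1.4) = -4.000
Iteration 2:
  x = (3 - (-2.8)·-4.000) / (4.8) = -1.708
  y = (-6 - (0.4)·-1.125) / (1.4) = -3.964
Iteration 3:
  x = (3 - (-2.8)·-3.964) / (4.8) = -1.687
  y = (-6 - (0.4)·-1.708) / (1.4) = -3.798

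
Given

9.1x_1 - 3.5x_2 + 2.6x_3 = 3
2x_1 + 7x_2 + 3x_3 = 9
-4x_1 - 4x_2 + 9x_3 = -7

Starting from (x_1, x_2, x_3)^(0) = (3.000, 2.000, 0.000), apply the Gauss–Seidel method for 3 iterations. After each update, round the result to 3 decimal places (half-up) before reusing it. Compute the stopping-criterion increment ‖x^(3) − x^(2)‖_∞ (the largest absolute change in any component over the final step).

Iteration 1:
  x_1 = (3 - (-3.5)·2.000 - (2.6)·0.000) / (9.1) = 1.099
  x_2 = (9 - (2)·1.099 - (3)·0.000) / (7) = 0.972
  x_3 = (-7 - (-4)·1.099 - (-4)·0.972) / (9) = 0.143
Iteration 2:
  x_1 = (3 - (-3.5)·0.972 - (2.6)·0.143) / (9.1) = 0.663
  x_2 = (9 - (2)·0.663 - (3)·0.143) / (7) = 1.035
  x_3 = (-7 - (-4)·0.663 - (-4)·1.035) / (9) = -0.023
Iteration 3:
  x_1 = (3 - (-3.5)·1.035 - (2.6)·-0.023) / (9.1) = 0.734
  x_2 = (9 - (2)·0.734 - (3)·-0.023) / (7) = 1.086
  x_3 = (-7 - (-4)·0.734 - (-4)·1.086) / (9) = 0.031
Change: (0.071, 0.051, 0.054) → max |·| = 0.071

0.071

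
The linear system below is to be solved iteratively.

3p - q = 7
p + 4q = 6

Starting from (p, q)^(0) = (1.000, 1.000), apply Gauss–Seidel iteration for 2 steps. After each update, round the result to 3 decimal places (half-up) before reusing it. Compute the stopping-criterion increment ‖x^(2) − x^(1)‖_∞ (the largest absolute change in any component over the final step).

Iteration 1:
  p = (7 - (-1)·1.000) / (3) = 2.667
  q = (6 - (1)·2.667) / (4) = 0.833
Iteration 2:
  p = (7 - (-1)·0.833) / (3) = 2.611
  q = (6 - (1)·2.611) / (4) = 0.847
Change: (-0.056, 0.014) → max |·| = 0.056

0.056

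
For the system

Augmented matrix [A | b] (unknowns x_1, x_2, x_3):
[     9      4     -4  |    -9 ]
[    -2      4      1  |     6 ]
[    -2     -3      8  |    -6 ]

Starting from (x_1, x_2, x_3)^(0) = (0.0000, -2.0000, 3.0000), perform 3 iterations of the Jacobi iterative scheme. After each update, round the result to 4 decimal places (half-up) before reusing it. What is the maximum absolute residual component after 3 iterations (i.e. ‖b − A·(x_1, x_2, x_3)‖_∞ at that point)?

Iteration 1:
  x_1 = (-9 - (4)·-2.0000 - (-4)·3.0000) / (9) = 1.2222
  x_2 = (6 - (-2)·0.0000 - (1)·3.0000) / (4) = 0.7500
  x_3 = (-6 - (-2)·0.0000 - (-3)·-2.0000) / (8) = -1.5000
Iteration 2:
  x_1 = (-9 - (4)·0.7500 - (-4)·-1.5000) / (9) = -2.0000
  x_2 = (6 - (-2)·1.2222 - (1)·-1.5000) / (4) = 2.4861
  x_3 = (-6 - (-2)·1.2222 - (-3)·0.7500) / (8) = -0.1632
Iteration 3:
  x_1 = (-9 - (4)·2.4861 - (-4)·-0.1632) / (9) = -2.1775
  x_2 = (6 - (-2)·-2.0000 - (1)·-0.1632) / (4) = 0.5408
  x_3 = (-6 - (-2)·-2.0000 - (-3)·2.4861) / (8) = -0.3177
Residual b − A·x = (7.1635, -0.2005, -6.1910); ∞-norm = 7.1635

7.1635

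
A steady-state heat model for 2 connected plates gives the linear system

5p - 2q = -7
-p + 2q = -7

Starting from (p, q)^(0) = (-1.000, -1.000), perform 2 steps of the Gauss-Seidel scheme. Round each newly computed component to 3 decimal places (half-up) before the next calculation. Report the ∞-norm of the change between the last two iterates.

1.360

Iteration 1:
  p = (-7 - (-2)·-1.000) / (5) = -1.800
  q = (-7 - (-1)·-1.800) / (2) = -4.400
Iteration 2:
  p = (-7 - (-2)·-4.400) / (5) = -3.160
  q = (-7 - (-1)·-3.160) / (2) = -5.080
Change: (-1.360, -0.680) → max |·| = 1.360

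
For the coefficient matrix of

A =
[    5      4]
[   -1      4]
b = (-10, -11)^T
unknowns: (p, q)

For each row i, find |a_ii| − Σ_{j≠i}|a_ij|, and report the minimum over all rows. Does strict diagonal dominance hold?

1

row 1: |5| − (4) = 1
row 2: |4| − (1) = 3
minimum over rows = 1 → strictly diagonally dominant (convergence guaranteed)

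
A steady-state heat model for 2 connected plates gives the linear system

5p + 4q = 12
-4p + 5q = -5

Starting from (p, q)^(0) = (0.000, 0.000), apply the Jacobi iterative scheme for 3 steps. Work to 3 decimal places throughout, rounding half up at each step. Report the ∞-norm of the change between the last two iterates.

1.536

Iteration 1:
  p = (12 - (4)·0.000) / (5) = 2.400
  q = (-5 - (-4)·0.000) / (5) = -1.000
Iteration 2:
  p = (12 - (4)·-1.000) / (5) = 3.200
  q = (-5 - (-4)·2.400) / (5) = 0.920
Iteration 3:
  p = (12 - (4)·0.920) / (5) = 1.664
  q = (-5 - (-4)·3.200) / (5) = 1.560
Change: (-1.536, 0.640) → max |·| = 1.536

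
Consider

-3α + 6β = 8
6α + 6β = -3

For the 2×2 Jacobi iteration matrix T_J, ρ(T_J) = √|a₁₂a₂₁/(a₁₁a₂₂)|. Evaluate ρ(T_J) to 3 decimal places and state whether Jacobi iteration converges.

a₁₂a₂₁/(a₁₁a₂₂) = (6)·(6) / ((-3)·(6)) = -2.000000
ρ = √|-2.000000| = √2.000000 = 1.414
ρ > 1, so Jacobi diverges

1.414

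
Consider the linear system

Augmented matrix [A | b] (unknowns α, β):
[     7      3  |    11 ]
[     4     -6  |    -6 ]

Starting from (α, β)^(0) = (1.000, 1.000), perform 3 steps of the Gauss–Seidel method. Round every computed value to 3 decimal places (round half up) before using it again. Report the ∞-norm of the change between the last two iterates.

0.094

Iteration 1:
  α = (11 - (3)·1.000) / (7) = 1.143
  β = (-6 - (4)·1.143) / (-6) = 1.762
Iteration 2:
  α = (11 - (3)·1.762) / (7) = 0.816
  β = (-6 - (4)·0.816) / (-6) = 1.544
Iteration 3:
  α = (11 - (3)·1.544) / (7) = 0.910
  β = (-6 - (4)·0.910) / (-6) = 1.607
Change: (0.094, 0.063) → max |·| = 0.094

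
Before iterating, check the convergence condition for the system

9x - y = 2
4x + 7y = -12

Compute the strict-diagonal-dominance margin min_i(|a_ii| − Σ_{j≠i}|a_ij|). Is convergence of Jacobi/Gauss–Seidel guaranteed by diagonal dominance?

3

row 1: |9| − (1) = 8
row 2: |7| − (4) = 3
minimum over rows = 3 → strictly diagonally dominant (convergence guaranteed)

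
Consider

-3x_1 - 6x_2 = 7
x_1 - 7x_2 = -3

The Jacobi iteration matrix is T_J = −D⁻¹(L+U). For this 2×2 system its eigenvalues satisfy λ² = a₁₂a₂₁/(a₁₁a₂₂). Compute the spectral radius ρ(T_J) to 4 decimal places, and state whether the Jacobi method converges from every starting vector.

0.5345

a₁₂a₂₁/(a₁₁a₂₂) = (-6)·(1) / ((-3)·(-7)) = -0.285714
ρ = √|-0.285714| = √0.285714 = 0.5345
ρ < 1, so Jacobi converges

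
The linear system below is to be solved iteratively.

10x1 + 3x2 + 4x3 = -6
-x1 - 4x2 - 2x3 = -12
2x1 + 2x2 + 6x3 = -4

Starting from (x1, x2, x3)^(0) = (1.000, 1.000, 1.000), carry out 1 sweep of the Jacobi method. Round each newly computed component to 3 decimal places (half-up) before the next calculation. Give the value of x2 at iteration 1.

2.250

Iteration 1:
  x1 = (-6 - (3)·1.000 - (4)·1.000) / (10) = -1.300
  x2 = (-12 - (-1)·1.000 - (-2)·1.000) / (-4) = 2.250
  x3 = (-4 - (2)·1.000 - (2)·1.000) / (6) = -1.333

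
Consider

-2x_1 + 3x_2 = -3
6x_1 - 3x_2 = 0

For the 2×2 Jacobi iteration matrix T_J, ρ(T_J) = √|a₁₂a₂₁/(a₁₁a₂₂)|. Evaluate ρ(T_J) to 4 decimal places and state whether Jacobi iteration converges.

a₁₂a₂₁/(a₁₁a₂₂) = (3)·(6) / ((-2)·(-3)) = 3.000000
ρ = √|3.000000| = √3.000000 = 1.7321
ρ > 1, so Jacobi diverges

1.7321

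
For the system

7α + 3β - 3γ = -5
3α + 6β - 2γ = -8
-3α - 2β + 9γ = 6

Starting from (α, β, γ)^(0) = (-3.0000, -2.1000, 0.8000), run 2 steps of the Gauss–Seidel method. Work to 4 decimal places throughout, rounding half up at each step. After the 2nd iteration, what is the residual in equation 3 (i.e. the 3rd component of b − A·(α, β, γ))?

Iteration 1:
  α = (-5 - (3)·-2.1000 - (-3)·0.8000) / (7) = 0.5286
  β = (-8 - (3)·0.5286 - (-2)·0.8000) / (6) = -1.3310
  γ = (6 - (-3)·0.5286 - (-2)·-1.3310) / (9) = 0.5471
Iteration 2:
  α = (-5 - (3)·-1.3310 - (-3)·0.5471) / (7) = 0.0906
  β = (-8 - (3)·0.0906 - (-2)·0.5471) / (6) = -1.1963
  γ = (6 - (-3)·0.0906 - (-2)·-1.1963) / (9) = 0.4310
Residual b − A·x = (-0.7523, -0.2320, 0.0002)

0.0002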